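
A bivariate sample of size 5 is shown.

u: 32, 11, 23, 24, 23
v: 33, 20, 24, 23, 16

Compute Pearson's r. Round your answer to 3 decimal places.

0.668

n = 5, Σu = 113, Σv = 116, Σu² = 2779, Σv² = 2850, Σuv = 2748
nΣuv − ΣuΣv = 13740 − 13108 = 632
nΣu² − (Σu)² = 13895 − 12769 = 1126; nΣv² − (Σv)² = 14250 − 13456 = 794
r = 632 / √(1126 × 794) = 632 / 945.5390 ≈ 0.668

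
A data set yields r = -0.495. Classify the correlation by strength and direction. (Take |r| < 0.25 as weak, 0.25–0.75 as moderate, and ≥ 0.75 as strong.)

r = -0.495 < 0 so the relationship is negative.
|r| = 0.495, which falls in the moderate range.

moderate negative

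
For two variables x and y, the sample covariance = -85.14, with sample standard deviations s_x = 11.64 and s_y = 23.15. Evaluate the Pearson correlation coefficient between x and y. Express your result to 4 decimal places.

-0.3160

r = Cov(x,y) / (s_x · s_y) = -85.14 / (11.64 × 23.15)
  = -85.14 / 269.4660 ≈ -0.3160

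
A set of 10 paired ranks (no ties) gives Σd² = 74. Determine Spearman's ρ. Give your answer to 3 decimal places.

ρ = 1 − 6Σd² / [n(n²−1)] = 1 − 6×74 / (10×99)
  = 1 − 444/990 = 1 − 0.4485 ≈ 0.552

0.552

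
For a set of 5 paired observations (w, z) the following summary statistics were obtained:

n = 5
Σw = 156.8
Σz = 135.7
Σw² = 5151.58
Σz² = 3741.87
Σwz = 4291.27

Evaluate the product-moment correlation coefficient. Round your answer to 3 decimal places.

0.304

r = (nΣwz − ΣwΣz) / √[(nΣw² − (Σw)²)(nΣz² − (Σz)²)]
Numerator: 5×4291.27 − 156.8×135.7 = 178.59
Denominator: √[(25757.9 − 24586.24)(18709.35 − 18414.49)] = √[1171.66 × 294.86] = 587.7718
r = 178.59 / 587.7718 ≈ 0.304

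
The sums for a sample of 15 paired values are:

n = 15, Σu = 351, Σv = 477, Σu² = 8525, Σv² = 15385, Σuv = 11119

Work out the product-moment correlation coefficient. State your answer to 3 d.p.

r = (nΣuv − ΣuΣv) / √[(nΣu² − (Σu)²)(nΣv² − (Σv)²)]
Numerator: 15×11119 − 351×477 = -642
Denominator: √[(127875 − 123201)(230775 − 227529)] = √[4674 × 3246] = 3895.1000
r = -642 / 3895.1000 ≈ -0.165

-0.165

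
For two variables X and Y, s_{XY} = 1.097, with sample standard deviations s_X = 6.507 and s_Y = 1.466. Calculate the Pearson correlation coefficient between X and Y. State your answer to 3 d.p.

r = Cov(X,Y) / (s_X · s_Y) = 1.097 / (6.507 × 1.466)
  = 1.097 / 9.5393 ≈ 0.115

0.115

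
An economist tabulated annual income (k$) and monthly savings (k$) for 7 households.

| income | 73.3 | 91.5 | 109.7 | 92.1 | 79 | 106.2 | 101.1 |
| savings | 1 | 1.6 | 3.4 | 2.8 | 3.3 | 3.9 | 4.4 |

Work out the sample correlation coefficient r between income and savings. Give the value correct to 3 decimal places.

0.678

n = 7, Σx = 652.9, Σy = 20.4, Σx² = 62002.29, Σy² = 68.42, Σxy = 1970.28
nΣxy − ΣxΣy = 13791.96 − 13319.16 = 472.8
nΣx² − (Σx)² = 434016.03 − 426278.41 = 7737.62; nΣy² − (Σy)² = 478.94 − 416.16 = 62.78
r = 472.8 / √(7737.62 × 62.78) = 472.8 / 696.9704 ≈ 0.678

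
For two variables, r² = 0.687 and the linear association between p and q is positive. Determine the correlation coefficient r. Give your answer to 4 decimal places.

|r| = √0.687 = 0.8289
The association is positive, so r = 0.8289.

0.8289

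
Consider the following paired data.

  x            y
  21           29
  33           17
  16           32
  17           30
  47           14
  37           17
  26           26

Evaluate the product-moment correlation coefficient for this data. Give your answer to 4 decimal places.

-0.9663

n = 7, Σx = 197, Σy = 165, Σx² = 6329, Σy² = 4215, Σxy = 4155
nΣxy − ΣxΣy = 29085 − 32505 = -3420
nΣx² − (Σx)² = 44303 − 38809 = 5494; nΣy² − (Σy)² = 29505 − 27225 = 2280
r = -3420 / √(5494 × 2280) = -3420 / 3539.2542 ≈ -0.9663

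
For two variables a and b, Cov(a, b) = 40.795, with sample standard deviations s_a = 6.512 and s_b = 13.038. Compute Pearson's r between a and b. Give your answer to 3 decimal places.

r = Cov(a,b) / (s_a · s_b) = 40.795 / (6.512 × 13.038)
  = 40.795 / 84.9035 ≈ 0.480

0.480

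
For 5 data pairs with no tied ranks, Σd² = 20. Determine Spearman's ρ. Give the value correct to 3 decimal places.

0.000

ρ = 1 − 6Σd² / [n(n²−1)] = 1 − 6×20 / (5×24)
  = 1 − 120/120 = 1 − 1.0000 ≈ 0.000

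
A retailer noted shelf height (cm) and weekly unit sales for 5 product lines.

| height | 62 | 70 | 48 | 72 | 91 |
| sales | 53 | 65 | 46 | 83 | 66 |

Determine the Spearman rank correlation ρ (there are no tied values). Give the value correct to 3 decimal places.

0.900

Rank height: 2, 3, 1, 4, 5
Rank sales: 2, 3, 1, 5, 4
d = rank(height) − rank(sales): 0, 0, 0, -1, 1; Σd² = 2
ρ = 1 − 6Σd² / [n(n²−1)] = 1 − 6×2 / (5×24) = 1 − 12/120 ≈ 0.900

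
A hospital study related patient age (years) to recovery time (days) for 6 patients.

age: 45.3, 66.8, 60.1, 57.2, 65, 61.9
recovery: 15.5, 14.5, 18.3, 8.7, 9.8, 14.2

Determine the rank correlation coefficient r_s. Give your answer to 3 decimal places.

-0.143

Rank age: 1, 6, 3, 2, 5, 4
Rank recovery: 5, 4, 6, 1, 2, 3
d = rank(age) − rank(recovery): -4, 2, -3, 1, 3, 1; Σd² = 40
ρ = 1 − 6Σd² / [n(n²−1)] = 1 − 6×40 / (6×35) = 1 − 240/210 ≈ -0.143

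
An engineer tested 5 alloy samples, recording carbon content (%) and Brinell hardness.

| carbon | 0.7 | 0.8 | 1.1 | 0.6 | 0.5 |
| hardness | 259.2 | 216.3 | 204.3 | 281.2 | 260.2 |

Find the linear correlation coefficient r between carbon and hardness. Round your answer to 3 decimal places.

-0.858

n = 5, Σx = 3.7, Σy = 1221.2, Σx² = 2.95, Σy² = 302486.3, Σxy = 878.03
nΣxy − ΣxΣy = 4390.15 − 4518.44 = -128.29
nΣx² − (Σx)² = 14.75 − 13.69 = 1.06; nΣy² − (Σy)² = 1512431.5 − 1491329.44 = 21102.06
r = -128.29 / √(1.06 × 21102.06) = -128.29 / 149.5600 ≈ -0.858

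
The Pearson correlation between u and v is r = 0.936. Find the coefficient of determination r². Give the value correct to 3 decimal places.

0.876

r² = (0.936)² = 0.876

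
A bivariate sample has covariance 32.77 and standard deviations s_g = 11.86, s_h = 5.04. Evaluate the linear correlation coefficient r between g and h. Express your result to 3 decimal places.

r = Cov(g,h) / (s_g · s_h) = 32.77 / (11.86 × 5.04)
  = 32.77 / 59.7744 ≈ 0.548

0.548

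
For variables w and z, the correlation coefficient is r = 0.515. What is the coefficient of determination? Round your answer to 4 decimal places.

0.2652

r² = (0.515)² = 0.2652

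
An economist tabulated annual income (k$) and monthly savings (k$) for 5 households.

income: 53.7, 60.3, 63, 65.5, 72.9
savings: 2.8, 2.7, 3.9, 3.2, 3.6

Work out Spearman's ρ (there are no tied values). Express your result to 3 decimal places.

Rank income: 1, 2, 3, 4, 5
Rank savings: 2, 1, 5, 3, 4
d = rank(income) − rank(savings): -1, 1, -2, 1, 1; Σd² = 8
ρ = 1 − 6Σd² / [n(n²−1)] = 1 − 6×8 / (5×24) = 1 − 48/120 ≈ 0.600

0.600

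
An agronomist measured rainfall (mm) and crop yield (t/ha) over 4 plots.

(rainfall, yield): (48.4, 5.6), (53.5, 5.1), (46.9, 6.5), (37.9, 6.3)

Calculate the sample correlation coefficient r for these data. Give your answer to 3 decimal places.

-0.744

n = 4, Σx = 186.7, Σy = 23.5, Σx² = 8840.83, Σy² = 139.31, Σxy = 1087.51
nΣxy − ΣxΣy = 4350.04 − 4387.45 = -37.41
nΣx² − (Σx)² = 35363.32 − 34856.89 = 506.43; nΣy² − (Σy)² = 557.24 − 552.25 = 4.99
r = -37.41 / √(506.43 × 4.99) = -37.41 / 50.2701 ≈ -0.744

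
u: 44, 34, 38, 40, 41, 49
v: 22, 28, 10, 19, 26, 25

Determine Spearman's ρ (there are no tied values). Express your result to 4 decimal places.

Rank u: 5, 1, 2, 3, 4, 6
Rank v: 3, 6, 1, 2, 5, 4
d = rank(u) − rank(v): 2, -5, 1, 1, -1, 2; Σd² = 36
ρ = 1 − 6Σd² / [n(n²−1)] = 1 − 6×36 / (6×35) = 1 − 216/210 ≈ -0.0286

-0.0286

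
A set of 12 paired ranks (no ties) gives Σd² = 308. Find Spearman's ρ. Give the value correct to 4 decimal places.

ρ = 1 − 6Σd² / [n(n²−1)] = 1 − 6×308 / (12×143)
  = 1 − 1848/1716 = 1 − 1.07692 ≈ -0.0769

-0.0769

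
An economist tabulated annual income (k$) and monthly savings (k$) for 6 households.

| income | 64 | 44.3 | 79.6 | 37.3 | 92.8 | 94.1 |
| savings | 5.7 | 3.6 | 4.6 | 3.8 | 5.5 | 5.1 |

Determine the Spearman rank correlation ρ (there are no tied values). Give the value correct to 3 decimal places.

Rank income: 3, 2, 4, 1, 5, 6
Rank savings: 6, 1, 3, 2, 5, 4
d = rank(income) − rank(savings): -3, 1, 1, -1, 0, 2; Σd² = 16
ρ = 1 − 6Σd² / [n(n²−1)] = 1 − 6×16 / (6×35) = 1 − 96/210 ≈ 0.543

0.543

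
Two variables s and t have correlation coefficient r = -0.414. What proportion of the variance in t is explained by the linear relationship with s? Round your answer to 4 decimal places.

0.1714

r² = (-0.414)² = 0.1714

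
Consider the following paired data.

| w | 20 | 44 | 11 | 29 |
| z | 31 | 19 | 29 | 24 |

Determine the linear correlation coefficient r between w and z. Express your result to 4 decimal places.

-0.9119

n = 4, Σw = 104, Σz = 103, Σw² = 3298, Σz² = 2739, Σwz = 2471
nΣwz − ΣwΣz = 9884 − 10712 = -828
nΣw² − (Σw)² = 13192 − 10816 = 2376; nΣz² − (Σz)² = 10956 − 10609 = 347
r = -828 / √(2376 × 347) = -828 / 908.0044 ≈ -0.9119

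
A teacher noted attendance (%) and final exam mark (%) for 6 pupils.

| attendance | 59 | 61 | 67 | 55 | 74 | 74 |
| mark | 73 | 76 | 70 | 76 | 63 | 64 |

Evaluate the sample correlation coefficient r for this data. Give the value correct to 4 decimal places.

-0.9551

n = 6, Σx = 390, Σy = 422, Σx² = 25668, Σy² = 29846, Σxy = 27211
nΣxy − ΣxΣy = 163266 − 164580 = -1314
nΣx² − (Σx)² = 154008 − 152100 = 1908; nΣy² − (Σy)² = 179076 − 178084 = 992
r = -1314 / √(1908 × 992) = -1314 / 1375.7674 ≈ -0.9551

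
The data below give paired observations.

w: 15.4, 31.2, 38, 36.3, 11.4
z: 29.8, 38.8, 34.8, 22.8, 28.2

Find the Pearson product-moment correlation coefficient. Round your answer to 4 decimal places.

n = 5, Σw = 132.3, Σz = 154.4, Σw² = 4102.25, Σz² = 4919.6, Σwz = 4141
nΣwz − ΣwΣz = 20705 − 20427.12 = 277.88
nΣw² − (Σw)² = 20511.25 − 17503.29 = 3007.96; nΣz² − (Σz)² = 24598 − 23839.36 = 758.64
r = 277.88 / √(3007.96 × 758.64) = 277.88 / 1510.6154 ≈ 0.1840

0.1840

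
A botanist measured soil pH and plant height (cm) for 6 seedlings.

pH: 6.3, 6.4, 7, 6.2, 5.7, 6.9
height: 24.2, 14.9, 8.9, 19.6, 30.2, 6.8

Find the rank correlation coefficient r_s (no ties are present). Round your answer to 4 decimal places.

-0.8857

Rank pH: 3, 4, 6, 2, 1, 5
Rank height: 5, 3, 2, 4, 6, 1
d = rank(pH) − rank(height): -2, 1, 4, -2, -5, 4; Σd² = 66
ρ = 1 − 6Σd² / [n(n²−1)] = 1 − 6×66 / (6×35) = 1 − 396/210 ≈ -0.8857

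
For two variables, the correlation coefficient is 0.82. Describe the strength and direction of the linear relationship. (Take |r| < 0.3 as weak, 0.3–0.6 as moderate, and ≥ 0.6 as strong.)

r = 0.82 > 0 so the relationship is positive.
|r| = 0.82, which falls in the strong range.

strong positive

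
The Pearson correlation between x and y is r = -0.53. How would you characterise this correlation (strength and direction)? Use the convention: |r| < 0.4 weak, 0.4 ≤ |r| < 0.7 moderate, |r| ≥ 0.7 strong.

r = -0.53 < 0 so the relationship is negative.
|r| = 0.53, which falls in the moderate range.

moderate negative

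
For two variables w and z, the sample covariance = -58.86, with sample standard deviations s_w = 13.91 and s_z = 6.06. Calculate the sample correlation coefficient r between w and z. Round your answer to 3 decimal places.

r = Cov(w,z) / (s_w · s_z) = -58.86 / (13.91 × 6.06)
  = -58.86 / 84.2946 ≈ -0.698

-0.698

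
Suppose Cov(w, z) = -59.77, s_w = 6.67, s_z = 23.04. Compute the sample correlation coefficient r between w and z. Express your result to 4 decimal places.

-0.3889

r = Cov(w,z) / (s_w · s_z) = -59.77 / (6.67 × 23.04)
  = -59.77 / 153.6768 ≈ -0.3889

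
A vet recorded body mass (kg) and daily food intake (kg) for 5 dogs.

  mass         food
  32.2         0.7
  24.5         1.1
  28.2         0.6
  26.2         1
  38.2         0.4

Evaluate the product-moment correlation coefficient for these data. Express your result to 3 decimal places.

-0.884

n = 5, Σx = 149.3, Σy = 3.8, Σx² = 4578.01, Σy² = 3.22, Σxy = 107.89
nΣxy − ΣxΣy = 539.45 − 567.34 = -27.89
nΣx² − (Σx)² = 22890.05 − 22290.49 = 599.56; nΣy² − (Σy)² = 16.1 − 14.44 = 1.66
r = -27.89 / √(599.56 × 1.66) = -27.89 / 31.5479 ≈ -0.884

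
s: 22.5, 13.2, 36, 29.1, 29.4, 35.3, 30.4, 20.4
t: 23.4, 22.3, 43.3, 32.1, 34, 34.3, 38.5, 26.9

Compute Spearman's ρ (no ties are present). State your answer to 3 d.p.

Rank s: 3, 1, 8, 4, 5, 7, 6, 2
Rank t: 2, 1, 8, 4, 5, 6, 7, 3
d = rank(s) − rank(t): 1, 0, 0, 0, 0, 1, -1, -1; Σd² = 4
ρ = 1 − 6Σd² / [n(n²−1)] = 1 − 6×4 / (8×63) = 1 − 24/504 ≈ 0.952

0.952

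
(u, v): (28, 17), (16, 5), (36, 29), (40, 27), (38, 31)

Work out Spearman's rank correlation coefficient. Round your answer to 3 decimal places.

Rank u: 2, 1, 3, 5, 4
Rank v: 2, 1, 4, 3, 5
d = rank(u) − rank(v): 0, 0, -1, 2, -1; Σd² = 6
ρ = 1 − 6Σd² / [n(n²−1)] = 1 − 6×6 / (5×24) = 1 − 36/120 ≈ 0.700

0.700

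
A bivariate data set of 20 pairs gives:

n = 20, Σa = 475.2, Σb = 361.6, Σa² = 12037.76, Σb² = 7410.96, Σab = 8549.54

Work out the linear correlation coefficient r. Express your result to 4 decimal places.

-0.0521

r = (nΣab − ΣaΣb) / √[(nΣa² − (Σa)²)(nΣb² − (Σb)²)]
Numerator: 20×8549.54 − 475.2×361.6 = -841.52
Denominator: √[(240755.2 − 225815.04)(148219.2 − 130754.56)] = √[14940.16 × 17464.64] = 16153.1581
r = -841.52 / 16153.1581 ≈ -0.0521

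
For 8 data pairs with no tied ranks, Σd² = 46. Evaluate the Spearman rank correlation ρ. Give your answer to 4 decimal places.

0.4524

ρ = 1 − 6Σd² / [n(n²−1)] = 1 − 6×46 / (8×63)
  = 1 − 276/504 = 1 − 0.54762 ≈ 0.4524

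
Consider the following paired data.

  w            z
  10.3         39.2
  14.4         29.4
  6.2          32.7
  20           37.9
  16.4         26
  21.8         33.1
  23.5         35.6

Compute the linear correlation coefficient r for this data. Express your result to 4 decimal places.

n = 7, Σw = 112.6, Σz = 233.9, Σw² = 2048.34, Σz² = 7945.67, Σwz = 3772.44
nΣwz − ΣwΣz = 26407.08 − 26337.14 = 69.94
nΣw² − (Σw)² = 14338.38 − 12678.76 = 1659.62; nΣz² − (Σz)² = 55619.69 − 54709.21 = 910.48
r = 69.94 / √(1659.62 × 910.48) = 69.94 / 1229.2481 ≈ 0.0569

0.0569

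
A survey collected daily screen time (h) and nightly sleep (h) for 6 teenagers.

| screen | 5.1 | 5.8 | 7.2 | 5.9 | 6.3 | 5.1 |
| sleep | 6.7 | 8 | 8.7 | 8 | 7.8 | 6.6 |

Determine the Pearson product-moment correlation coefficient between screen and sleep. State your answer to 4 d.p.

0.9187

n = 6, Σx = 35.4, Σy = 45.8, Σx² = 212, Σy² = 352.98, Σxy = 273.21
nΣxy − ΣxΣy = 1639.26 − 1621.32 = 17.94
nΣx² − (Σx)² = 1272 − 1253.16 = 18.84; nΣy² − (Σy)² = 2117.88 − 2097.64 = 20.24
r = 17.94 / √(18.84 × 20.24) = 17.94 / 19.5275 ≈ 0.9187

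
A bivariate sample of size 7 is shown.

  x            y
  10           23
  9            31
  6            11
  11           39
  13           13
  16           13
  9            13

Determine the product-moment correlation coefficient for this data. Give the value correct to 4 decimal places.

-0.0652

n = 7, Σx = 74, Σy = 143, Σx² = 844, Σy² = 3639, Σxy = 1498
nΣxy − ΣxΣy = 10486 − 10582 = -96
nΣx² − (Σx)² = 5908 − 5476 = 432; nΣy² − (Σy)² = 25473 − 20449 = 5024
r = -96 / √(432 × 5024) = -96 / 1473.2169 ≈ -0.0652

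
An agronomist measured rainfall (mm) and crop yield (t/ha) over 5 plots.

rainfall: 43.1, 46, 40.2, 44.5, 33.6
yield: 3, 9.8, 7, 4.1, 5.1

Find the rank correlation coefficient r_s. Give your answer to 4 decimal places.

Rank rainfall: 3, 5, 2, 4, 1
Rank yield: 1, 5, 4, 2, 3
d = rank(rainfall) − rank(yield): 2, 0, -2, 2, -2; Σd² = 16
ρ = 1 − 6Σd² / [n(n²−1)] = 1 − 6×16 / (5×24) = 1 − 96/120 ≈ 0.2000

0.2000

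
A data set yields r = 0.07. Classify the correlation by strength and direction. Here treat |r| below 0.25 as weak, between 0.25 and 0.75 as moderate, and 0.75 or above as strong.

r = 0.07 > 0 so the relationship is positive.
|r| = 0.07, which falls in the weak range.

weak positive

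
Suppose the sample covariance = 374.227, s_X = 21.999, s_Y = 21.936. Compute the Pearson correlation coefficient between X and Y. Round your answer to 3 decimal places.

r = Cov(X,Y) / (s_X · s_Y) = 374.227 / (21.999 × 21.936)
  = 374.227 / 482.5701 ≈ 0.775

0.775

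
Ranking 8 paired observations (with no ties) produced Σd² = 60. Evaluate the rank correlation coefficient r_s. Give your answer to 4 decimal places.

0.2857

ρ = 1 − 6Σd² / [n(n²−1)] = 1 − 6×60 / (8×63)
  = 1 − 360/504 = 1 − 0.71429 ≈ 0.2857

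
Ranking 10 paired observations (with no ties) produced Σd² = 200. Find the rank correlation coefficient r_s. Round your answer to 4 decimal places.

-0.2121

ρ = 1 − 6Σd² / [n(n²−1)] = 1 − 6×200 / (10×99)
  = 1 − 1200/990 = 1 − 1.21212 ≈ -0.2121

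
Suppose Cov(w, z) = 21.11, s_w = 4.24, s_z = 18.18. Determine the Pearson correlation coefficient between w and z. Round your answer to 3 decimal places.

r = Cov(w,z) / (s_w · s_z) = 21.11 / (4.24 × 18.18)
  = 21.11 / 77.0832 ≈ 0.274

0.274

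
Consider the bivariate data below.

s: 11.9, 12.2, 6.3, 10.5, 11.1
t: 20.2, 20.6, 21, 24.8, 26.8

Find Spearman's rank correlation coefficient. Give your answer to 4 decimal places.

Rank s: 4, 5, 1, 2, 3
Rank t: 1, 2, 3, 4, 5
d = rank(s) − rank(t): 3, 3, -2, -2, -2; Σd² = 30
ρ = 1 − 6Σd² / [n(n²−1)] = 1 − 6×30 / (5×24) = 1 − 180/120 ≈ -0.5000

-0.5000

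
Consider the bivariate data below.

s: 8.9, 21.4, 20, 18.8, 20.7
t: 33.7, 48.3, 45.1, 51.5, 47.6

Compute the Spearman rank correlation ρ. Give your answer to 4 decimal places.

0.4000

Rank s: 1, 5, 3, 2, 4
Rank t: 1, 4, 2, 5, 3
d = rank(s) − rank(t): 0, 1, 1, -3, 1; Σd² = 12
ρ = 1 − 6Σd² / [n(n²−1)] = 1 − 6×12 / (5×24) = 1 − 72/120 ≈ 0.4000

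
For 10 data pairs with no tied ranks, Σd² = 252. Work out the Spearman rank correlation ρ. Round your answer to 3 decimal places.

ρ = 1 − 6Σd² / [n(n²−1)] = 1 − 6×252 / (10×99)
  = 1 − 1512/990 = 1 − 1.5273 ≈ -0.527

-0.527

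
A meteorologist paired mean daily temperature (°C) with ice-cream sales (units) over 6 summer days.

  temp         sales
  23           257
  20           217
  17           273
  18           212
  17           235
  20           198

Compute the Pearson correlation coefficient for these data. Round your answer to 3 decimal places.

n = 6, Σx = 115, Σy = 1392, Σx² = 2231, Σy² = 327040, Σxy = 26663
nΣxy − ΣxΣy = 159978 − 160080 = -102
nΣx² − (Σx)² = 13386 − 13225 = 161; nΣy² − (Σy)² = 1962240 − 1937664 = 24576
r = -102 / √(161 × 24576) = -102 / 1989.1546 ≈ -0.051

-0.051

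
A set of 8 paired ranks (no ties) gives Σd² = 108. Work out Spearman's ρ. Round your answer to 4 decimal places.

ρ = 1 − 6Σd² / [n(n²−1)] = 1 − 6×108 / (8×63)
  = 1 − 648/504 = 1 − 1.28571 ≈ -0.2857

-0.2857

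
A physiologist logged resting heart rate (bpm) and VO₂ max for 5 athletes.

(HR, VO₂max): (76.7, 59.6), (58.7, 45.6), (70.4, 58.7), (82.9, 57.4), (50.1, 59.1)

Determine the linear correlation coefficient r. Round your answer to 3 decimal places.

n = 5, Σx = 338.8, Σy = 280.4, Σx² = 23667.16, Σy² = 15864.78, Σxy = 19099.89
nΣxy − ΣxΣy = 95499.45 − 94999.52 = 499.93
nΣx² − (Σx)² = 118335.8 − 114785.44 = 3550.36; nΣy² − (Σy)² = 79323.9 − 78624.16 = 699.74
r = 499.93 / √(3550.36 × 699.74) = 499.93 / 1576.1754 ≈ 0.317

0.317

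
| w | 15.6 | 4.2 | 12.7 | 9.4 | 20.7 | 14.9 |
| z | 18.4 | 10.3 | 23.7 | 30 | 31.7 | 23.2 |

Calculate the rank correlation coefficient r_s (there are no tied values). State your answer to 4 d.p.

0.4286

Rank w: 5, 1, 3, 2, 6, 4
Rank z: 2, 1, 4, 5, 6, 3
d = rank(w) − rank(z): 3, 0, -1, -3, 0, 1; Σd² = 20
ρ = 1 − 6Σd² / [n(n²−1)] = 1 − 6×20 / (6×35) = 1 − 120/210 ≈ 0.4286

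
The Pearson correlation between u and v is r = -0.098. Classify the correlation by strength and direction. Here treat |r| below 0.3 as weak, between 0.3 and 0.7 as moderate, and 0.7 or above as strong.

r = -0.098 < 0 so the relationship is negative.
|r| = 0.098, which falls in the weak range.

weak negative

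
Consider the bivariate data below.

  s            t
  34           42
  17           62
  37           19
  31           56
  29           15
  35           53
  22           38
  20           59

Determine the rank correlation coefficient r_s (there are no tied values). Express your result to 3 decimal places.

Rank s: 6, 1, 8, 5, 4, 7, 3, 2
Rank t: 4, 8, 2, 6, 1, 5, 3, 7
d = rank(s) − rank(t): 2, -7, 6, -1, 3, 2, 0, -5; Σd² = 128
ρ = 1 − 6Σd² / [n(n²−1)] = 1 − 6×128 / (8×63) = 1 − 768/504 ≈ -0.524

-0.524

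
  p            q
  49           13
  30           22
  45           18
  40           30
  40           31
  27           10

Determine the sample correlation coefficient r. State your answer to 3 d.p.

n = 6, Σp = 231, Σq = 124, Σp² = 9255, Σq² = 2938, Σpq = 4817
nΣpq − ΣpΣq = 28902 − 28644 = 258
nΣp² − (Σp)² = 55530 − 53361 = 2169; nΣq² − (Σq)² = 17628 − 15376 = 2252
r = 258 / √(2169 × 2252) = 258 / 2210.1104 ≈ 0.117

0.117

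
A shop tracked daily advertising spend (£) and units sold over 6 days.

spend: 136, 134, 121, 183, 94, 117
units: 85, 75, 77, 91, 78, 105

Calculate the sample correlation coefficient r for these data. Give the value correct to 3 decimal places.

0.202

n = 6, Σx = 785, Σy = 511, Σx² = 107107, Σy² = 44169, Σxy = 67197
nΣxy − ΣxΣy = 403182 − 401135 = 2047
nΣx² − (Σx)² = 642642 − 616225 = 26417; nΣy² − (Σy)² = 265014 − 261121 = 3893
r = 2047 / √(26417 × 3893) = 2047 / 10141.0740 ≈ 0.202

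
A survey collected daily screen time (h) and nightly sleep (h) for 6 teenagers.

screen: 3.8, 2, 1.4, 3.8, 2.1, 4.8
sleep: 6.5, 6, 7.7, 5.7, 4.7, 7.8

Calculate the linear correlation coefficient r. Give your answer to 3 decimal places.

n = 6, Σx = 17.9, Σy = 38.4, Σx² = 62.29, Σy² = 252.96, Σxy = 116.45
nΣxy − ΣxΣy = 698.7 − 687.36 = 11.34
nΣx² − (Σx)² = 373.74 − 320.41 = 53.33; nΣy² − (Σy)² = 1517.76 − 1474.56 = 43.2
r = 11.34 / √(53.33 × 43.2) = 11.34 / 47.9985 ≈ 0.236

0.236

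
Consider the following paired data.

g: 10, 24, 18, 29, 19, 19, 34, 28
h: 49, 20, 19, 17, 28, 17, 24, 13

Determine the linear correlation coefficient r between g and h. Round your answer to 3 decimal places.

-0.646

n = 8, Σg = 181, Σh = 187, Σg² = 4503, Σh² = 5269, Σgh = 3840
nΣgh − ΣgΣh = 30720 − 33847 = -3127
nΣg² − (Σg)² = 36024 − 32761 = 3263; nΣh² − (Σh)² = 42152 − 34969 = 7183
r = -3127 / √(3263 × 7183) = -3127 / 4841.2941 ≈ -0.646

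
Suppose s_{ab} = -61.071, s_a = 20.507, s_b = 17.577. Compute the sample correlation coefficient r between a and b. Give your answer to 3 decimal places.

-0.169

r = Cov(a,b) / (s_a · s_b) = -61.071 / (20.507 × 17.577)
  = -61.071 / 360.4515 ≈ -0.169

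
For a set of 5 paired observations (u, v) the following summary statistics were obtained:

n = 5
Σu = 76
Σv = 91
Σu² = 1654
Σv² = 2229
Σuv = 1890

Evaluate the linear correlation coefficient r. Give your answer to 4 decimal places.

0.9481

r = (nΣuv − ΣuΣv) / √[(nΣu² − (Σu)²)(nΣv² − (Σv)²)]
Numerator: 5×1890 − 76×91 = 2534
Denominator: √[(8270 − 5776)(11145 − 8281)] = √[2494 × 2864] = 2672.6047
r = 2534 / 2672.6047 ≈ 0.9481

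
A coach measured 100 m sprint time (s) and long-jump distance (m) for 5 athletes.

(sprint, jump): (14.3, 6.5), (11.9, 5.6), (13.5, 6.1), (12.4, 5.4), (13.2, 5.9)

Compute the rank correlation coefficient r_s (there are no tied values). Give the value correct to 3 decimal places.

Rank sprint: 5, 1, 4, 2, 3
Rank jump: 5, 2, 4, 1, 3
d = rank(sprint) − rank(jump): 0, -1, 0, 1, 0; Σd² = 2
ρ = 1 − 6Σd² / [n(n²−1)] = 1 − 6×2 / (5×24) = 1 − 12/120 ≈ 0.900

0.900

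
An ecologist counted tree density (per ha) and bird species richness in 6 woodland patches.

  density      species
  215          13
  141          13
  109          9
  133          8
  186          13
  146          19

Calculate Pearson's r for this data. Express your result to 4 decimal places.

0.3203

n = 6, Σx = 930, Σy = 75, Σx² = 151588, Σy² = 1013, Σxy = 11865
nΣxy − ΣxΣy = 71190 − 69750 = 1440
nΣx² − (Σx)² = 909528 − 864900 = 44628; nΣy² − (Σy)² = 6078 − 5625 = 453
r = 1440 / √(44628 × 453) = 1440 / 4496.2745 ≈ 0.3203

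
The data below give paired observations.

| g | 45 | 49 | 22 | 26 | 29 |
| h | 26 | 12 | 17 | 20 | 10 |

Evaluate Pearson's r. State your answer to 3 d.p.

n = 5, Σg = 171, Σh = 85, Σg² = 6427, Σh² = 1609, Σgh = 2942
nΣgh − ΣgΣh = 14710 − 14535 = 175
nΣg² − (Σg)² = 32135 − 29241 = 2894; nΣh² − (Σh)² = 8045 − 7225 = 820
r = 175 / √(2894 × 820) = 175 / 1540.4804 ≈ 0.114

0.114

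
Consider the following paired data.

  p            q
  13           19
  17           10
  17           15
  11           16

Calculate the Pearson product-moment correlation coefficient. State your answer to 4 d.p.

-0.6533

n = 4, Σp = 58, Σq = 60, Σp² = 868, Σq² = 942, Σpq = 848
nΣpq − ΣpΣq = 3392 − 3480 = -88
nΣp² − (Σp)² = 3472 − 3364 = 108; nΣq² − (Σq)² = 3768 − 3600 = 168
r = -88 / √(108 × 168) = -88 / 134.6997 ≈ -0.6533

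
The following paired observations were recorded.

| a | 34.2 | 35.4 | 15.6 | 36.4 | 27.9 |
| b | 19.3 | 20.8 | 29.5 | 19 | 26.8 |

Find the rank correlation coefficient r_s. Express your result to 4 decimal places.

-0.9000

Rank a: 3, 4, 1, 5, 2
Rank b: 2, 3, 5, 1, 4
d = rank(a) − rank(b): 1, 1, -4, 4, -2; Σd² = 38
ρ = 1 − 6Σd² / [n(n²−1)] = 1 − 6×38 / (5×24) = 1 − 228/120 ≈ -0.9000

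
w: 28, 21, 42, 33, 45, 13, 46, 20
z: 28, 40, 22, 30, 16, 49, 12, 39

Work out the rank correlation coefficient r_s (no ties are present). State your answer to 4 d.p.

-0.9524

Rank w: 4, 3, 6, 5, 7, 1, 8, 2
Rank z: 4, 7, 3, 5, 2, 8, 1, 6
d = rank(w) − rank(z): 0, -4, 3, 0, 5, -7, 7, -4; Σd² = 164
ρ = 1 − 6Σd² / [n(n²−1)] = 1 − 6×164 / (8×63) = 1 − 984/504 ≈ -0.9524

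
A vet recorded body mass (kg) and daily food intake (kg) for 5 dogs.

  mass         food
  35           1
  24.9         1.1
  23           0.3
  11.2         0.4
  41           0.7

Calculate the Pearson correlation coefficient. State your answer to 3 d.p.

0.485

n = 5, Σx = 135.1, Σy = 3.5, Σx² = 4180.45, Σy² = 2.95, Σxy = 102.47
nΣxy − ΣxΣy = 512.35 − 472.85 = 39.5
nΣx² − (Σx)² = 20902.25 − 18252.01 = 2650.24; nΣy² − (Σy)² = 14.75 − 12.25 = 2.5
r = 39.5 / √(2650.24 × 2.5) = 39.5 / 81.3978 ≈ 0.485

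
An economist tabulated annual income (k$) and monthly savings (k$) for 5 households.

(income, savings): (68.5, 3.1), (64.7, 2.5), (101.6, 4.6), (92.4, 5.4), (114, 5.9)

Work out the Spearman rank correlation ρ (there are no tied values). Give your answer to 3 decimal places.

Rank income: 2, 1, 4, 3, 5
Rank savings: 2, 1, 3, 4, 5
d = rank(income) − rank(savings): 0, 0, 1, -1, 0; Σd² = 2
ρ = 1 − 6Σd² / [n(n²−1)] = 1 − 6×2 / (5×24) = 1 − 12/120 ≈ 0.900

0.900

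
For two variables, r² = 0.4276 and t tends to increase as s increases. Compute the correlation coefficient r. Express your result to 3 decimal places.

0.654

|r| = √0.4276 = 0.654
The association is positive, so r = 0.654.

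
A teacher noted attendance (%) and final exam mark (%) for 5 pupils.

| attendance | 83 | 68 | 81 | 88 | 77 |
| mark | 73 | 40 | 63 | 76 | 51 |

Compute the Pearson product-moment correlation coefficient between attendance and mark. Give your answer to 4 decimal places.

0.9676

n = 5, Σx = 397, Σy = 303, Σx² = 31747, Σy² = 19275, Σxy = 24497
nΣxy − ΣxΣy = 122485 − 120291 = 2194
nΣx² − (Σx)² = 158735 − 157609 = 1126; nΣy² − (Σy)² = 96375 − 91809 = 4566
r = 2194 / √(1126 × 4566) = 2194 / 2267.4470 ≈ 0.9676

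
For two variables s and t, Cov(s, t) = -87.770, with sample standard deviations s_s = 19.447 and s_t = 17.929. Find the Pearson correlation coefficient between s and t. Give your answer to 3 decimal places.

-0.252

r = Cov(s,t) / (s_s · s_t) = -87.770 / (19.447 × 17.929)
  = -87.770 / 348.6653 ≈ -0.252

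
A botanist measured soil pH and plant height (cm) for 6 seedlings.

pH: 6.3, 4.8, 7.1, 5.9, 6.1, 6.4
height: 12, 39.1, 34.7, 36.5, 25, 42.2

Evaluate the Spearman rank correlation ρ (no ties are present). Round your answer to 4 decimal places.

-0.1429

Rank pH: 4, 1, 6, 2, 3, 5
Rank height: 1, 5, 3, 4, 2, 6
d = rank(pH) − rank(height): 3, -4, 3, -2, 1, -1; Σd² = 40
ρ = 1 − 6Σd² / [n(n²−1)] = 1 − 6×40 / (6×35) = 1 − 240/210 ≈ -0.1429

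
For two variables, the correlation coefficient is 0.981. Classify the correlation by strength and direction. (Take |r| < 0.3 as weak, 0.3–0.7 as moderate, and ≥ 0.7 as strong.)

r = 0.981 > 0 so the relationship is positive.
|r| = 0.981, which falls in the strong range.

strong positive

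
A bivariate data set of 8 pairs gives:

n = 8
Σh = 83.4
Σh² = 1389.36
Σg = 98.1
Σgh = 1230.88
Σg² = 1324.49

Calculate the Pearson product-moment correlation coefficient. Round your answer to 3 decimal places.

r = (nΣgh − ΣgΣh) / √[(nΣg² − (Σg)²)(nΣh² − (Σh)²)]
Numerator: 8×1230.88 − 98.1×83.4 = 1665.5
Denominator: √[(10595.92 − 9623.61)(11114.88 − 6955.56)] = √[972.31 × 4159.32] = 2011.0068
r = 1665.5 / 2011.0068 ≈ 0.828

0.828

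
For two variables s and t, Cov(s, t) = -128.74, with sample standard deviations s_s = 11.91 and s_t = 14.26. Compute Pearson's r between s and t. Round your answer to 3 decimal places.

r = Cov(s,t) / (s_s · s_t) = -128.74 / (11.91 × 14.26)
  = -128.74 / 169.8366 ≈ -0.758

-0.758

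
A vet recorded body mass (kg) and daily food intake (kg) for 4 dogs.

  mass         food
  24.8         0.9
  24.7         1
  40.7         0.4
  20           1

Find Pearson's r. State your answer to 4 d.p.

-0.9767

n = 4, Σx = 110.2, Σy = 3.3, Σx² = 3281.62, Σy² = 2.97, Σxy = 83.3
nΣxy − ΣxΣy = 333.2 − 363.66 = -30.46
nΣx² − (Σx)² = 13126.48 − 12144.04 = 982.44; nΣy² − (Σy)² = 11.88 − 10.89 = 0.99
r = -30.46 / √(982.44 × 0.99) = -30.46 / 31.1868 ≈ -0.9767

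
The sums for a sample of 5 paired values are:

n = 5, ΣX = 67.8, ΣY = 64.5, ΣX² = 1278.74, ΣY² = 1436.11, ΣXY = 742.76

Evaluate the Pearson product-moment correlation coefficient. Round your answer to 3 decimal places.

r = (nΣXY − ΣXΣY) / √[(nΣX² − (ΣX)²)(nΣY² − (ΣY)²)]
Numerator: 5×742.76 − 67.8×64.5 = -659.3
Denominator: √[(6393.7 − 4596.84)(7180.55 − 4160.25)] = √[1796.86 × 3020.3] = 2329.6043
r = -659.3 / 2329.6043 ≈ -0.283

-0.283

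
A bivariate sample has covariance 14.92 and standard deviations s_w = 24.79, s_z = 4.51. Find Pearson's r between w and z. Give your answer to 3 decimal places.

r = Cov(w,z) / (s_w · s_z) = 14.92 / (24.79 × 4.51)
  = 14.92 / 111.8029 ≈ 0.133

0.133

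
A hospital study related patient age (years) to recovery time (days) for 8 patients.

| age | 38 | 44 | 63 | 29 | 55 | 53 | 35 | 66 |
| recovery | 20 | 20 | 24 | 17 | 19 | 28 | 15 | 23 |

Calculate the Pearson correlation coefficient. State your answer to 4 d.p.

0.6927

n = 8, Σx = 383, Σy = 166, Σx² = 19605, Σy² = 3564, Σxy = 8217
nΣxy − ΣxΣy = 65736 − 63578 = 2158
nΣx² − (Σx)² = 156840 − 146689 = 10151; nΣy² − (Σy)² = 28512 − 27556 = 956
r = 2158 / √(10151 × 956) = 2158 / 3115.1815 ≈ 0.6927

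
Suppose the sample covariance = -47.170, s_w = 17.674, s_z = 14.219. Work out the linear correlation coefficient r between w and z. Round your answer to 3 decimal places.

-0.188

r = Cov(w,z) / (s_w · s_z) = -47.170 / (17.674 × 14.219)
  = -47.170 / 251.3066 ≈ -0.188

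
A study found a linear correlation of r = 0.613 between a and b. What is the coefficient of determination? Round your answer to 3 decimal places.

0.376

r² = (0.613)² = 0.376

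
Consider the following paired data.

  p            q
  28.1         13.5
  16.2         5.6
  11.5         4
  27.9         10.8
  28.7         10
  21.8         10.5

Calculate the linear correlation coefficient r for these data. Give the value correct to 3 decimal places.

0.909

n = 6, Σp = 134.2, Σq = 54.4, Σp² = 3261.64, Σq² = 556.5, Σpq = 1333.29
nΣpq − ΣpΣq = 7999.74 − 7300.48 = 699.26
nΣp² − (Σp)² = 19569.84 − 18009.64 = 1560.2; nΣq² − (Σq)² = 3339 − 2959.36 = 379.64
r = 699.26 / √(1560.2 × 379.64) = 699.26 / 769.6196 ≈ 0.909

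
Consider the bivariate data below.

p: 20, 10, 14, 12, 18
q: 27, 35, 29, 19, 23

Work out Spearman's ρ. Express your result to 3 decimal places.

-0.300

Rank p: 5, 1, 3, 2, 4
Rank q: 3, 5, 4, 1, 2
d = rank(p) − rank(q): 2, -4, -1, 1, 2; Σd² = 26
ρ = 1 − 6Σd² / [n(n²−1)] = 1 − 6×26 / (5×24) = 1 − 156/120 ≈ -0.300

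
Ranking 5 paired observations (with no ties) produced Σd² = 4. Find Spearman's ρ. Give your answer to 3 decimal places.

ρ = 1 − 6Σd² / [n(n²−1)] = 1 − 6×4 / (5×24)
  = 1 − 24/120 = 1 − 0.2000 ≈ 0.800

0.800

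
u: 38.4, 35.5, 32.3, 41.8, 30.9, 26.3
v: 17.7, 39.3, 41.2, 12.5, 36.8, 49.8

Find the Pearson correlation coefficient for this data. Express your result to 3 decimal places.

-0.923

n = 6, Σu = 205.2, Σv = 197.3, Σu² = 7171.84, Σv² = 7545.75, Σuv = 6374.95
nΣuv − ΣuΣv = 38249.7 − 40485.96 = -2236.26
nΣu² − (Σu)² = 43031.04 − 42107.04 = 924; nΣv² − (Σv)² = 45274.5 − 38927.29 = 6347.21
r = -2236.26 / √(924 × 6347.21) = -2236.26 / 2421.7395 ≈ -0.923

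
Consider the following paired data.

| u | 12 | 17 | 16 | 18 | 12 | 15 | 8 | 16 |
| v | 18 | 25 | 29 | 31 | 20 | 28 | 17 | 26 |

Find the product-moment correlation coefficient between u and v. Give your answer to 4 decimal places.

n = 8, Σu = 114, Σv = 194, Σu² = 1702, Σv² = 4900, Σuv = 2875
nΣuv − ΣuΣv = 23000 − 22116 = 884
nΣu² − (Σu)² = 13616 − 12996 = 620; nΣv² − (Σv)² = 39200 − 37636 = 1564
r = 884 / √(620 × 1564) = 884 / 984.7233 ≈ 0.8977

0.8977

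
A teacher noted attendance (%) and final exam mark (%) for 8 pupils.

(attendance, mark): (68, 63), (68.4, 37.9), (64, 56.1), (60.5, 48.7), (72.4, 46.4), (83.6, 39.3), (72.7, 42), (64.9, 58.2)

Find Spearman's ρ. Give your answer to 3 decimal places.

-0.619

Rank attendance: 4, 5, 2, 1, 6, 8, 7, 3
Rank mark: 8, 1, 6, 5, 4, 2, 3, 7
d = rank(attendance) − rank(mark): -4, 4, -4, -4, 2, 6, 4, -4; Σd² = 136
ρ = 1 − 6Σd² / [n(n²−1)] = 1 − 6×136 / (8×63) = 1 − 816/504 ≈ -0.619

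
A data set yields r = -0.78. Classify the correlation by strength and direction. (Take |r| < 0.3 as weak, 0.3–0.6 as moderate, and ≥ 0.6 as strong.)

strong negative

r = -0.78 < 0 so the relationship is negative.
|r| = 0.78, which falls in the strong range.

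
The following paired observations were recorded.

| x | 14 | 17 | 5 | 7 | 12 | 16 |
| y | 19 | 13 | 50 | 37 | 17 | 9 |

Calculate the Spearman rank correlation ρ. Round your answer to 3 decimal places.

Rank x: 4, 6, 1, 2, 3, 5
Rank y: 4, 2, 6, 5, 3, 1
d = rank(x) − rank(y): 0, 4, -5, -3, 0, 4; Σd² = 66
ρ = 1 − 6Σd² / [n(n²−1)] = 1 − 6×66 / (6×35) = 1 − 396/210 ≈ -0.886

-0.886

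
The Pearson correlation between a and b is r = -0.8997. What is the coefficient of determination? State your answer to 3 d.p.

0.809

r² = (-0.8997)² = 0.809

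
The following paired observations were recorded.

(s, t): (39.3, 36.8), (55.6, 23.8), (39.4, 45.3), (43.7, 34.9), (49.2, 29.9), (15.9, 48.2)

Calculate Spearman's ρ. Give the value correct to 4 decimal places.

-0.9429

Rank s: 2, 6, 3, 4, 5, 1
Rank t: 4, 1, 5, 3, 2, 6
d = rank(s) − rank(t): -2, 5, -2, 1, 3, -5; Σd² = 68
ρ = 1 − 6Σd² / [n(n²−1)] = 1 − 6×68 / (6×35) = 1 − 408/210 ≈ -0.9429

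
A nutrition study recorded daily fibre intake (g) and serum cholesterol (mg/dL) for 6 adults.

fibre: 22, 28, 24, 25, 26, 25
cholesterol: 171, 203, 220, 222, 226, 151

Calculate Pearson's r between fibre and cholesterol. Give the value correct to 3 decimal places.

0.329

n = 6, Σx = 150, Σy = 1193, Σx² = 3770, Σy² = 242011, Σxy = 29927
nΣxy − ΣxΣy = 179562 − 178950 = 612
nΣx² − (Σx)² = 22620 − 22500 = 120; nΣy² − (Σy)² = 1452066 − 1423249 = 28817
r = 612 / √(120 × 28817) = 612 / 1859.5806 ≈ 0.329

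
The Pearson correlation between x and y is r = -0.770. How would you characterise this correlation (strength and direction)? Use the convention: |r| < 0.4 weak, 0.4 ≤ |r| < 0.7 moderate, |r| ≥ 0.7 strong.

strong negative

r = -0.770 < 0 so the relationship is negative.
|r| = 0.770, which falls in the strong range.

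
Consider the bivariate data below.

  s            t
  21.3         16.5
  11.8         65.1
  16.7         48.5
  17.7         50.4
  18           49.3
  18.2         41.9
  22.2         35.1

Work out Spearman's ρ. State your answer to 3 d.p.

-0.857

Rank s: 6, 1, 2, 3, 4, 5, 7
Rank t: 1, 7, 4, 6, 5, 3, 2
d = rank(s) − rank(t): 5, -6, -2, -3, -1, 2, 5; Σd² = 104
ρ = 1 − 6Σd² / [n(n²−1)] = 1 − 6×104 / (7×48) = 1 − 624/336 ≈ -0.857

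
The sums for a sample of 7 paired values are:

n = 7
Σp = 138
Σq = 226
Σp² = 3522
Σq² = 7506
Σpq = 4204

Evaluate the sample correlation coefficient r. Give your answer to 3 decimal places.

r = (nΣpq − ΣpΣq) / √[(nΣp² − (Σp)²)(nΣq² − (Σq)²)]
Numerator: 7×4204 − 138×226 = -1760
Denominator: √[(24654 − 19044)(52542 − 51076)] = √[5610 × 1466] = 2867.7971
r = -1760 / 2867.7971 ≈ -0.614

-0.614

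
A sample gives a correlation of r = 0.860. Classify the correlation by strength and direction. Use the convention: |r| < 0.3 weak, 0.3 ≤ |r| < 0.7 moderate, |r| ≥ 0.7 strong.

r = 0.860 > 0 so the relationship is positive.
|r| = 0.860, which falls in the strong range.

strong positive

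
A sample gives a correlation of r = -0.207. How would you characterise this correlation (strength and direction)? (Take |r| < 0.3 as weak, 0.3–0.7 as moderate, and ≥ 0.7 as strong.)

weak negative

r = -0.207 < 0 so the relationship is negative.
|r| = 0.207, which falls in the weak range.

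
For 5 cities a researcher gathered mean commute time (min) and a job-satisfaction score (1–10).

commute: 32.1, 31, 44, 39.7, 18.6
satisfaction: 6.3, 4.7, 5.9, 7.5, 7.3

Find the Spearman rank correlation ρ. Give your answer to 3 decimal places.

0.000

Rank commute: 3, 2, 5, 4, 1
Rank satisfaction: 3, 1, 2, 5, 4
d = rank(commute) − rank(satisfaction): 0, 1, 3, -1, -3; Σd² = 20
ρ = 1 − 6Σd² / [n(n²−1)] = 1 − 6×20 / (5×24) = 1 − 120/120 ≈ 0.000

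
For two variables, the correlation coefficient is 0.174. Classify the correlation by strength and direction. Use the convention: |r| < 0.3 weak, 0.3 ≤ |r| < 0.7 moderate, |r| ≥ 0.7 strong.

weak positive

r = 0.174 > 0 so the relationship is positive.
|r| = 0.174, which falls in the weak range.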